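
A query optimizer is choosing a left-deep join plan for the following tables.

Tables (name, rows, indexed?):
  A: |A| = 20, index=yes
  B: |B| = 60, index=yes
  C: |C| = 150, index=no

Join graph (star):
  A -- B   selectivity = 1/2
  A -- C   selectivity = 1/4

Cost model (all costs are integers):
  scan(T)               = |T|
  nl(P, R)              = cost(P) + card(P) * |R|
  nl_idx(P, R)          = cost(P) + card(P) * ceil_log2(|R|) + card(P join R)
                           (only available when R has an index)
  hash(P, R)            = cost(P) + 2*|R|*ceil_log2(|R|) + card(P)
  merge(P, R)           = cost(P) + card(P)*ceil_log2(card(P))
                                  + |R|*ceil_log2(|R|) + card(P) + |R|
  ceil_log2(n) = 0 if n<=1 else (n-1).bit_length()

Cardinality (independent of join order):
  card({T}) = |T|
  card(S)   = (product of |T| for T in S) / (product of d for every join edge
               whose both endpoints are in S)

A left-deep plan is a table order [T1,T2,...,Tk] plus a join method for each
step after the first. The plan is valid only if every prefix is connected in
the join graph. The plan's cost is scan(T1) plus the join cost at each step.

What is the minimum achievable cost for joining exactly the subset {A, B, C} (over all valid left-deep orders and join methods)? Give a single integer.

Selinger DP over subsets of {A,B,C}:
  {A}: scan cost=20, card=20
  {B}: scan cost=60, card=60
  {C}: scan cost=150, card=150
  {AB}: card=600; try (A,hash)→320, (B,merge)→560, (A,merge)→600, (B,nl_idx)→740, (B,hash)→760, (A,nl_idx)→960 …(+2); best=320 via (A,hash)
  {AC}: card=750; try (A,hash)→500, (C,merge)→1490, (A,merge)→1620, (A,nl_idx)→1650, (C,hash)→2440, (C,nl)→3020 …(+1); best=500 via (A,hash)
  {ABC}: card=22500; try (B,hash)→1970, (C,hash)→3320, (C,merge)→8270, (B,merge)→9170, (B,nl_idx)→27500, (B,nl)→45500 …(+1); best=1970 via (B,hash)

1970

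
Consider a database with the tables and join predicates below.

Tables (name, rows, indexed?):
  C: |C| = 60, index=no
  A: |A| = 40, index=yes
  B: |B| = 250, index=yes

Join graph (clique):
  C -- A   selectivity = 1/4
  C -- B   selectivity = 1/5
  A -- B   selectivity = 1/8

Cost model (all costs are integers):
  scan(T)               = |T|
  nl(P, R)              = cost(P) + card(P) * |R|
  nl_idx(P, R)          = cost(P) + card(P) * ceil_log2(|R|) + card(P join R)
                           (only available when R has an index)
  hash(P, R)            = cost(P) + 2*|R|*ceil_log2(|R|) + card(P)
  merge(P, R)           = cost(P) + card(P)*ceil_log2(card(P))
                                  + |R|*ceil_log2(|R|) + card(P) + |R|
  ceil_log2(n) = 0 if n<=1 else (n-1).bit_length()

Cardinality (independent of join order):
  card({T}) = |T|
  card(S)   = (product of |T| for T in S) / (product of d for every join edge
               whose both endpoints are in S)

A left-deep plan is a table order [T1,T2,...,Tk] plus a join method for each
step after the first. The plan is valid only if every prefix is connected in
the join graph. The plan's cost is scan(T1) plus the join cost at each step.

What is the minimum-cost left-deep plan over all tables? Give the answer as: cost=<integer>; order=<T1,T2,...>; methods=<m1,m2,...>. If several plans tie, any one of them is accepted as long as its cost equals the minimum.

Selinger DP (subsets sized 1..n):
  {C}: scan cost=60, card=60
  {A}: scan cost=40, card=40
  {B}: scan cost=250, card=250
  {AC}: card=600; try (A,hash)→600, (C,merge)→740, (A,merge)→760, (C,hash)→800, (A,nl_idx)→1020, (C,nl)→2440 …(+1); best=600 via (A,hash)
  {BC}: card=3000; try (C,hash)→1220, (B,merge)→2730, (C,merge)→2920, (B,nl_idx)→3540, (B,hash)→4120, (B,nl)→15060 …(+1); best=1220 via (C,hash)
  {AB}: card=1250; try (A,hash)→980, (B,nl_idx)→1610, (B,merge)→2570, (A,merge)→2780, (A,nl_idx)→3000, (B,hash)→4080 …(+2); best=980 via (A,hash)
  {ABC}: card=3750; try (C,hash)→2950, (A,hash)→4700, (B,hash)→5200, (B,nl_idx)→9150, (B,merge)→9450, (C,merge)→16400 …(+5); best=2950 via (C,hash)

cost=2950; order=B,A,C; methods=hash,hash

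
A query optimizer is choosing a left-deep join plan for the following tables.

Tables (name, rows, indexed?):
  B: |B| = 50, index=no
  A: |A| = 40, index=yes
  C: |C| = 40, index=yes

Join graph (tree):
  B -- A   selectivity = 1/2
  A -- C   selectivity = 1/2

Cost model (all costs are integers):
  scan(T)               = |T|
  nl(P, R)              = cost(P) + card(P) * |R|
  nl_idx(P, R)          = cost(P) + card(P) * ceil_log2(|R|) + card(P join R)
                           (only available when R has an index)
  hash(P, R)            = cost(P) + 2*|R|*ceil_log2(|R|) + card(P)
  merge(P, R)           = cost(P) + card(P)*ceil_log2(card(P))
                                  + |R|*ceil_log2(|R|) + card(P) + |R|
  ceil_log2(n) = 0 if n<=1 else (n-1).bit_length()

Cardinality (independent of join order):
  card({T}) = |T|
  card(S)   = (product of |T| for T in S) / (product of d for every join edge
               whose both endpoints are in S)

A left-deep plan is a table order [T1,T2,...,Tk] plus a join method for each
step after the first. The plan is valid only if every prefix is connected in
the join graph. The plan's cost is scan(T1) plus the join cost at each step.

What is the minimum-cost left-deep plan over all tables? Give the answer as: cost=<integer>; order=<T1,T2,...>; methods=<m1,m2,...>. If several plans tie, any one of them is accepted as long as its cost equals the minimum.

Selinger DP (subsets sized 1..n):
  {B}: scan cost=50, card=50
  {A}: scan cost=40, card=40
  {C}: scan cost=40, card=40
  {AB}: card=1000; try (A,hash)→580, (B,merge)→670, (B,hash)→680, (A,merge)→680, (A,nl_idx)→1350, (B,nl)→2040 …(+1); best=580 via (A,hash)
  {AC}: card=800; try (C,hash)→560, (A,hash)→560, (C,merge)→600, (A,merge)→600, (C,nl_idx)→1080, (A,nl_idx)→1080 …(+2); best=560 via (C,hash)
  {ABC}: card=20000; try (B,hash)→1960, (C,hash)→2060, (B,merge)→9710, (C,merge)→11860, (C,nl_idx)→26580, (B,nl)→40560 …(+1); best=1960 via (B,hash)

cost=1960; order=A,C,B; methods=hash,hash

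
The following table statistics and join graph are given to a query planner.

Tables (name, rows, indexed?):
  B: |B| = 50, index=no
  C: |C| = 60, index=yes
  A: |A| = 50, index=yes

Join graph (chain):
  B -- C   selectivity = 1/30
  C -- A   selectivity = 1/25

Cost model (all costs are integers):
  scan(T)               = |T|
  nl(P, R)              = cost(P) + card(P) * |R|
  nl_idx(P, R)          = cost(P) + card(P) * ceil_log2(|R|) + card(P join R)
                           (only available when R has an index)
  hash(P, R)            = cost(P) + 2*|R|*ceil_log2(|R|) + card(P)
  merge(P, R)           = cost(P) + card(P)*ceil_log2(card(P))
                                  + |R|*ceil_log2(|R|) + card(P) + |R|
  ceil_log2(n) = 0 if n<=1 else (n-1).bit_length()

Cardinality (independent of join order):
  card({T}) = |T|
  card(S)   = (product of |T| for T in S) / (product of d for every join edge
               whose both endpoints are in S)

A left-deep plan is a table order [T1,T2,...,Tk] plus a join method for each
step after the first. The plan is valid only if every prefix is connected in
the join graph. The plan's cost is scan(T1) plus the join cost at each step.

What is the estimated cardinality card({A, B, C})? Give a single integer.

Tables in S: A(50), B(50), C(60)
Edges inside S: B-C(d=30), C-A(d=25)
numerator = 50 * 50 * 60 = 150000
denominator = 30 * 25 = 750
card(S) = 150000 / 750 = 200

200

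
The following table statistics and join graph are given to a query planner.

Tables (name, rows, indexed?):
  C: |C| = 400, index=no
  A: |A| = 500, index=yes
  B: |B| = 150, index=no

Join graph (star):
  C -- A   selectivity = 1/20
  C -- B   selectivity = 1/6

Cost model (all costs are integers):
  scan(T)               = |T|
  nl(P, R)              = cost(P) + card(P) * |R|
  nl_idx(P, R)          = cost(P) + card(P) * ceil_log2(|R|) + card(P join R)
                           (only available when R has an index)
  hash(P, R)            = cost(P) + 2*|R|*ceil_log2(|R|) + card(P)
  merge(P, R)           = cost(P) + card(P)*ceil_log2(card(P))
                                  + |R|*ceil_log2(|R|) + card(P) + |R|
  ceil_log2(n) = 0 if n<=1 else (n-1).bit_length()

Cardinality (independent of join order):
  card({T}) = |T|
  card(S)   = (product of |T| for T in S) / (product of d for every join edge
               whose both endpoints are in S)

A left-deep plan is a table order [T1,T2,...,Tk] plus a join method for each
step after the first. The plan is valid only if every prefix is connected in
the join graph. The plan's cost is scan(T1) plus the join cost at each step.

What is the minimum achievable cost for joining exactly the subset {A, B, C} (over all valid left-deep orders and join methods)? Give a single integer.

20600

Selinger DP over subsets of {A,B,C}:
  {C}: scan cost=400, card=400
  {A}: scan cost=500, card=500
  {B}: scan cost=150, card=150
  {AC}: card=10000; try (C,hash)→8200, (A,merge)→9400, (C,merge)→9500, (A,hash)→9800, (A,nl_idx)→14000, (A,nl)→200400 …(+1); best=8200 via (C,hash)
  {BC}: card=10000; try (B,hash)→3200, (C,merge)→5500, (B,merge)→5750, (C,hash)→7500, (C,nl)→60150, (B,nl)→60400; best=3200 via (B,hash)
  {ABC}: card=250000; try (B,hash)→20600, (A,hash)→22200, (A,merge)→158200, (B,merge)→159550, (A,nl_idx)→343200, (B,nl)→1508200 …(+1); best=20600 via (B,hash)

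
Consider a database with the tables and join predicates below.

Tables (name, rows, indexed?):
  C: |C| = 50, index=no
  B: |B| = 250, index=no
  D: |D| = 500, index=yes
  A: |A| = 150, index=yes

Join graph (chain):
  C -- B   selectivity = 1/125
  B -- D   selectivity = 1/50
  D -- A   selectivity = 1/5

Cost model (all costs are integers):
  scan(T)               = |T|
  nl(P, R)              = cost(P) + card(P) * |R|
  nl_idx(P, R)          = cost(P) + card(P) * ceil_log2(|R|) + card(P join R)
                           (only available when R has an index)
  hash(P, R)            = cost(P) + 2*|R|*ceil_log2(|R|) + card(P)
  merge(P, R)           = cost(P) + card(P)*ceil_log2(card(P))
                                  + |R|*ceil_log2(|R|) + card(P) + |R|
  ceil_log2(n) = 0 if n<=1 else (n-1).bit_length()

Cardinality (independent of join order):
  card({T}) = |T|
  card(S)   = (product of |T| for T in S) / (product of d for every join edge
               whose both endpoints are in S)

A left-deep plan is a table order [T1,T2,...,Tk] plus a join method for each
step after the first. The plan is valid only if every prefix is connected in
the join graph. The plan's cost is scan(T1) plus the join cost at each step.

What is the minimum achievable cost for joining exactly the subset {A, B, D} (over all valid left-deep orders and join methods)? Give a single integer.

Selinger DP over subsets of {A,B,D}:
  {B}: scan cost=250, card=250
  {D}: scan cost=500, card=500
  {A}: scan cost=150, card=150
  {BD}: card=2500; try (D,nl_idx)→5000, (B,hash)→5000, (D,merge)→7500, (B,merge)→7750, (D,hash)→9500, (D,nl)→125250 …(+1); best=5000 via (D,nl_idx)
  {AD}: card=15000; try (A,hash)→3400, (D,merge)→6500, (A,merge)→6850, (D,hash)→9300, (D,nl_idx)→16500, (A,nl_idx)→19500 …(+2); best=3400 via (A,hash)
  {ABD}: card=75000; try (A,hash)→9900, (B,hash)→22400, (A,merge)→38850, (A,nl_idx)→100000, (B,merge)→230650, (A,nl)→380000 …(+1); best=9900 via (A,hash)

9900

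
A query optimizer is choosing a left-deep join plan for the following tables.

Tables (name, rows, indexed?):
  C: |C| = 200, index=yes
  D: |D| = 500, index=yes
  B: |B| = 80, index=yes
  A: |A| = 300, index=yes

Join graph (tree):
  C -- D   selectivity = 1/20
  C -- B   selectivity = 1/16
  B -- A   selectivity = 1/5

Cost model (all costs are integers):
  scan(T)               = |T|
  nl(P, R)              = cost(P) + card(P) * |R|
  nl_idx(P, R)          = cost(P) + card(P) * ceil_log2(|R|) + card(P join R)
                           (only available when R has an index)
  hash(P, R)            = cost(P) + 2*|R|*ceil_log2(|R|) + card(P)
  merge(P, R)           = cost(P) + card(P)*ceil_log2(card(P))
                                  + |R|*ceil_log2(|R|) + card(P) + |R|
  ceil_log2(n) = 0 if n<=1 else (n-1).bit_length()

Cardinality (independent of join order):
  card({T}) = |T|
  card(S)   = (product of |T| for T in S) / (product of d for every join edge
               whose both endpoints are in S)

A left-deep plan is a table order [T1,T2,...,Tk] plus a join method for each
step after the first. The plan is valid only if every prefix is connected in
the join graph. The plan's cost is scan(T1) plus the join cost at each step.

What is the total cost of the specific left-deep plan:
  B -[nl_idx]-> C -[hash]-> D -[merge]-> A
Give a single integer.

414720

step 1: scan B: cost=80, card=80
step 2: join C via nl_idx
    card(P join C) = 80*200/(16) = 1000
    cost = 80 + 80*8 + 1000 = 1720
step 3: join D via hash
    card(P join D) = 1000*500/(20) = 25000
    cost = 1720 + 2*500*9 + 1000 = 11720
step 4: join A via merge
    card(P join A) = 25000*300/(5) = 1500000
    cost = 11720 + 25000*15 + 300*9 + 25000 + 300 = 414720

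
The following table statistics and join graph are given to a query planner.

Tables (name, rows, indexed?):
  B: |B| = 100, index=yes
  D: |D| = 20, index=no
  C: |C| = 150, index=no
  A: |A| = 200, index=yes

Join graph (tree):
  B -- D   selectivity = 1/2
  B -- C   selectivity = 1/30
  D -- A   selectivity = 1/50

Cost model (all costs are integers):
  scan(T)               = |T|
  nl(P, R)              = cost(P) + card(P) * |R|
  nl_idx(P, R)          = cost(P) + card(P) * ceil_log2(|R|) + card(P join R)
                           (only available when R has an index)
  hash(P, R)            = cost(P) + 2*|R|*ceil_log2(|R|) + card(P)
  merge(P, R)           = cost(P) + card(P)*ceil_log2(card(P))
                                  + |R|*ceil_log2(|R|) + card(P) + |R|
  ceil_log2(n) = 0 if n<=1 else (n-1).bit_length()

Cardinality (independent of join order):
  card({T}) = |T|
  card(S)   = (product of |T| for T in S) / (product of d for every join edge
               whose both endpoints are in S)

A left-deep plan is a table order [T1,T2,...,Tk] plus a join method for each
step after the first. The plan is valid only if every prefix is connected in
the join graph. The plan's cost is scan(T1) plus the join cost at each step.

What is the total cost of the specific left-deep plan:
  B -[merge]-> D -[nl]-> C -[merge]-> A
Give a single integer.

222820

step 1: scan B: cost=100, card=100
step 2: join D via merge
    card(P join D) = 100*20/(2) = 1000
    cost = 100 + 100*7 + 20*5 + 100 + 20 = 1020
step 3: join C via nl
    card(P join C) = 1000*150/(30) = 5000
    cost = 1020 + 1000*150 = 151020
step 4: join A via merge
    card(P join A) = 5000*200/(50) = 20000
    cost = 151020 + 5000*13 + 200*8 + 5000 + 200 = 222820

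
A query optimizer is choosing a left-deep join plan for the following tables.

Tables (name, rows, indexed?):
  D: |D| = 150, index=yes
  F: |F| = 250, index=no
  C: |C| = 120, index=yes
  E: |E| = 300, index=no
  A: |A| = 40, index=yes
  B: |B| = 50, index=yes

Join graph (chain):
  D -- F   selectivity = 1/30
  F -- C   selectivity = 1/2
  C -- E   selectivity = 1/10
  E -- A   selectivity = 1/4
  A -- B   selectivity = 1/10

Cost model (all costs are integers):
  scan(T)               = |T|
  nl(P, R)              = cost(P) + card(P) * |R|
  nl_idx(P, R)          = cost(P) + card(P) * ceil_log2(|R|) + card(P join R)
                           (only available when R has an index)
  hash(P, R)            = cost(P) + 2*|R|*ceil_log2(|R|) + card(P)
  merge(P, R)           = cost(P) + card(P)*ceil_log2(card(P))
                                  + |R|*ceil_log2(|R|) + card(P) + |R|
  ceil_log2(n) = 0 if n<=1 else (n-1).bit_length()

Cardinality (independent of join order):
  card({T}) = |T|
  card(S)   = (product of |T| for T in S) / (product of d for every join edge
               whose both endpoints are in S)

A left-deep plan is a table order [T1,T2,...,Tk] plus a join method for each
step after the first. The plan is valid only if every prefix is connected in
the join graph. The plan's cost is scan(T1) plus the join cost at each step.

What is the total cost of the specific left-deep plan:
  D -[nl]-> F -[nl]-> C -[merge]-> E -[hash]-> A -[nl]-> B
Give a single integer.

1128791130

step 1: scan D: cost=150, card=150
step 2: join F via nl
    card(P join F) = 150*250/(30) = 1250
    cost = 150 + 150*250 = 37650
step 3: join C via nl
    card(P join C) = 1250*120/(2) = 75000
    cost = 37650 + 1250*120 = 187650
step 4: join E via merge
    card(P join E) = 75000*300/(10) = 2250000
    cost = 187650 + 75000*17 + 300*9 + 75000 + 300 = 1540650
step 5: join A via hash
    card(P join A) = 2250000*40/(4) = 22500000
    cost = 1540650 + 2*40*6 + 2250000 = 3791130
step 6: join B via nl
    card(P join B) = 22500000*50/(10) = 112500000
    cost = 3791130 + 22500000*50 = 1128791130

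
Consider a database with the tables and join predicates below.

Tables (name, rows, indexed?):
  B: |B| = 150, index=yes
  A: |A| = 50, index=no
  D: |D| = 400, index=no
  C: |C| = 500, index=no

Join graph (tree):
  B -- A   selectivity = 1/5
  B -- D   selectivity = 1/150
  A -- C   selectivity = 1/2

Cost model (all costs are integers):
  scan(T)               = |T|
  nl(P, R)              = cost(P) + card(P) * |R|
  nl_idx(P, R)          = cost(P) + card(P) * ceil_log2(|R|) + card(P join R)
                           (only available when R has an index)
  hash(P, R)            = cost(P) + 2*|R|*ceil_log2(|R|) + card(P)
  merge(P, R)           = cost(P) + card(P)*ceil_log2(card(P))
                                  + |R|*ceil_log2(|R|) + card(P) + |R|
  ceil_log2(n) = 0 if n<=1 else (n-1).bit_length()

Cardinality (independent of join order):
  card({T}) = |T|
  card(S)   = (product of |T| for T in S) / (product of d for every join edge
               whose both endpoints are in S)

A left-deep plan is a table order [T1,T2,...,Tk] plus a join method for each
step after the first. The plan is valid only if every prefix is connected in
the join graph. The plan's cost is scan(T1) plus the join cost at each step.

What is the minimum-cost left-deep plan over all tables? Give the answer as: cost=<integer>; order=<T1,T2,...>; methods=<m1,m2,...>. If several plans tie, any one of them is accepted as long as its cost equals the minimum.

Selinger DP (subsets sized 1..n):
  {B}: scan cost=150, card=150
  {A}: scan cost=50, card=50
  {D}: scan cost=400, card=400
  {C}: scan cost=500, card=500
  {AB}: card=1500; try (A,hash)→900, (B,merge)→1750, (A,merge)→1850, (B,nl_idx)→1950, (B,hash)→2500, (B,nl)→7550 …(+1); best=900 via (A,hash)
  {BD}: card=400; try (B,hash)→3200, (B,nl_idx)→4000, (D,merge)→5500, (B,merge)→5750, (D,hash)→7500, (D,nl)→60150 …(+1); best=3200 via (B,hash)
  {AC}: card=12500; try (A,hash)→1600, (C,merge)→5400, (A,merge)→5850, (C,hash)→9100, (C,nl)→25050, (A,nl)→25500; best=1600 via (A,hash)
  {ABD}: card=4000; try (A,hash)→4200, (A,merge)→7550, (D,hash)→9600, (D,merge)→22900, (A,nl)→23200, (D,nl)→600900; best=4200 via (A,hash)
  {ABC}: card=375000; try (C,hash)→11400, (B,hash)→16500, (C,merge)→23900, (B,merge)→190450, (B,nl_idx)→476600, (C,nl)→750900 …(+1); best=11400 via (C,hash)
  {ABCD}: card=1000000; try (C,hash)→17200, (C,merge)→61200, (D,hash)→393600, (C,nl)→2004200, (D,merge)→7515400, (D,nl)→150011400; best=17200 via (C,hash)

cost=17200; order=D,B,A,C; methods=hash,hash,hash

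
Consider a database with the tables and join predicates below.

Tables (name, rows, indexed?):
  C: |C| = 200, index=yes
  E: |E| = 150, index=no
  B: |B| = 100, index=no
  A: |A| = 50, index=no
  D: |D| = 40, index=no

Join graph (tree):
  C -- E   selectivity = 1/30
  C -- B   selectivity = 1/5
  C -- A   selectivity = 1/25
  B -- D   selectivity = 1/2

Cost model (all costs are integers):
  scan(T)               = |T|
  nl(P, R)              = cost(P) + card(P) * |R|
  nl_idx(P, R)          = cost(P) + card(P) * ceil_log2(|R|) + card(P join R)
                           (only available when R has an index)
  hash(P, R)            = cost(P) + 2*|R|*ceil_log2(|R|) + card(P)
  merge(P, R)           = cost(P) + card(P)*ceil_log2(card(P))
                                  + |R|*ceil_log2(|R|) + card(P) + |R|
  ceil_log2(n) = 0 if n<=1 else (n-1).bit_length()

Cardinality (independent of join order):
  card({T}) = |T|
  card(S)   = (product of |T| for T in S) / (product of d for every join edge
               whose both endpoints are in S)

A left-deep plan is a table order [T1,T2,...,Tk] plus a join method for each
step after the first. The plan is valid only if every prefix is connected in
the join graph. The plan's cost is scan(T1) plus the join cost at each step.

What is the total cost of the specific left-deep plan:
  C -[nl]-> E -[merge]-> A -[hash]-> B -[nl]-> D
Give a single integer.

1644950

step 1: scan C: cost=200, card=200
step 2: join E via nl
    card(P join E) = 200*150/(30) = 1000
    cost = 200 + 200*150 = 30200
step 3: join A via merge
    card(P join A) = 1000*50/(25) = 2000
    cost = 30200 + 1000*10 + 50*6 + 1000 + 50 = 41550
step 4: join B via hash
    card(P join B) = 2000*100/(5) = 40000
    cost = 41550 + 2*100*7 + 2000 = 44950
step 5: join D via nl
    card(P join D) = 40000*40/(2) = 800000
    cost = 44950 + 40000*40 = 1644950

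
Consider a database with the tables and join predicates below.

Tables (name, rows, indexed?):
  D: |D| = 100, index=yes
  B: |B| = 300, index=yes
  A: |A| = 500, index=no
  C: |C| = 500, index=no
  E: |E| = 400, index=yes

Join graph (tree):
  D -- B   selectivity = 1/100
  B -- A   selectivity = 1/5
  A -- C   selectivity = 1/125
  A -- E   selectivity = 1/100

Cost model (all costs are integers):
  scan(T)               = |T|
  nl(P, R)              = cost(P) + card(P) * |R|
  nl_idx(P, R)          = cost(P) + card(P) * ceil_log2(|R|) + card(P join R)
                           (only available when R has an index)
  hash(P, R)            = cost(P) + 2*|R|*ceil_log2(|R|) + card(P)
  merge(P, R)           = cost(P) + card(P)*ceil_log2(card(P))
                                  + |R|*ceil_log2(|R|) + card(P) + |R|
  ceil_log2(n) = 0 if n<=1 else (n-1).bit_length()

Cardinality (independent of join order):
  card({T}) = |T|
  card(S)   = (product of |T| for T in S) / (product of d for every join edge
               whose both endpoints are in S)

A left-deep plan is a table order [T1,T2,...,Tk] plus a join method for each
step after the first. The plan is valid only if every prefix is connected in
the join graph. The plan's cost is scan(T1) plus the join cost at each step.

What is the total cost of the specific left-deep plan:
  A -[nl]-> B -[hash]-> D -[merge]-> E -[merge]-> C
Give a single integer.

step 1: scan A: cost=500, card=500
step 2: join B via nl
    card(P join B) = 500*300/(5) = 30000
    cost = 500 + 500*300 = 150500
step 3: join D via hash
    card(P join D) = 30000*100/(100) = 30000
    cost = 150500 + 2*100*7 + 30000 = 181900
step 4: join E via merge
    card(P join E) = 30000*400/(100) = 120000
    cost = 181900 + 30000*15 + 400*9 + 30000 + 400 = 665900
step 5: join C via merge
    card(P join C) = 120000*500/(125) = 480000
    cost = 665900 + 120000*17 + 500*9 + 120000 + 500 = 2830900

2830900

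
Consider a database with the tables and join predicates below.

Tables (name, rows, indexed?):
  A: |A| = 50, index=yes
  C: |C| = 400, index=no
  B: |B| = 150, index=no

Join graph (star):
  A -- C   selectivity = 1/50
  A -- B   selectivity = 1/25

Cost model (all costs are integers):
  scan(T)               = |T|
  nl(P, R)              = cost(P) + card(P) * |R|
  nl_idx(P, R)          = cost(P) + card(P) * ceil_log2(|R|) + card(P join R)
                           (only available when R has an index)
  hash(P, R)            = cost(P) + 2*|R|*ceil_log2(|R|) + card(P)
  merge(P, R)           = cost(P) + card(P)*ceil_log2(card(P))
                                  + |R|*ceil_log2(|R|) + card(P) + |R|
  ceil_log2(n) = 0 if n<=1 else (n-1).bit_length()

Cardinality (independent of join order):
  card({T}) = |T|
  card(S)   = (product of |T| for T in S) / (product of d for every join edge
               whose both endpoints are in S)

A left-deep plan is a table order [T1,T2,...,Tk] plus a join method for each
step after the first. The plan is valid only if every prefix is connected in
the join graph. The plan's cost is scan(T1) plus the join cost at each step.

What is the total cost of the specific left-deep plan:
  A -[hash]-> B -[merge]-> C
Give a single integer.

step 1: scan A: cost=50, card=50
step 2: join B via hash
    card(P join B) = 50*150/(25) = 300
    cost = 50 + 2*150*8 + 50 = 2500
step 3: join C via merge
    card(P join C) = 300*400/(50) = 2400
    cost = 2500 + 300*9 + 400*9 + 300 + 400 = 9500

9500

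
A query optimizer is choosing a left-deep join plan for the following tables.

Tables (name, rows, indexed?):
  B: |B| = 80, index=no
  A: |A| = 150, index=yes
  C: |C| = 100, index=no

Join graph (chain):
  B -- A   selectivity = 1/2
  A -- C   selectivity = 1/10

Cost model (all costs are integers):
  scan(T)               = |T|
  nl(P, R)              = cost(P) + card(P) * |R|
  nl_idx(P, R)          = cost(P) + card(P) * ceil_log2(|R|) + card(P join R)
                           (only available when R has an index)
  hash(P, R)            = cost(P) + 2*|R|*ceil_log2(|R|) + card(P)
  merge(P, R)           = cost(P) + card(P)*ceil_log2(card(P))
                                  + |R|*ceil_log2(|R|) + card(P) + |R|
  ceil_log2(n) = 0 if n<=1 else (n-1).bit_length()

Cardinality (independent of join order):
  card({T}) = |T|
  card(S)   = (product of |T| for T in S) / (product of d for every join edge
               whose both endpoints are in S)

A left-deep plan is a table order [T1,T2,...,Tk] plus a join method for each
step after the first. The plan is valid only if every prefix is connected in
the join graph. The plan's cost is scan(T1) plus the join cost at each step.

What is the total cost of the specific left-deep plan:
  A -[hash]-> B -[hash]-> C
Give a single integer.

step 1: scan A: cost=150, card=150
step 2: join B via hash
    card(P join B) = 150*80/(2) = 6000
    cost = 150 + 2*80*7 + 150 = 1420
step 3: join C via hash
    card(P join C) = 6000*100/(10) = 60000
    cost = 1420 + 2*100*7 + 6000 = 8820

8820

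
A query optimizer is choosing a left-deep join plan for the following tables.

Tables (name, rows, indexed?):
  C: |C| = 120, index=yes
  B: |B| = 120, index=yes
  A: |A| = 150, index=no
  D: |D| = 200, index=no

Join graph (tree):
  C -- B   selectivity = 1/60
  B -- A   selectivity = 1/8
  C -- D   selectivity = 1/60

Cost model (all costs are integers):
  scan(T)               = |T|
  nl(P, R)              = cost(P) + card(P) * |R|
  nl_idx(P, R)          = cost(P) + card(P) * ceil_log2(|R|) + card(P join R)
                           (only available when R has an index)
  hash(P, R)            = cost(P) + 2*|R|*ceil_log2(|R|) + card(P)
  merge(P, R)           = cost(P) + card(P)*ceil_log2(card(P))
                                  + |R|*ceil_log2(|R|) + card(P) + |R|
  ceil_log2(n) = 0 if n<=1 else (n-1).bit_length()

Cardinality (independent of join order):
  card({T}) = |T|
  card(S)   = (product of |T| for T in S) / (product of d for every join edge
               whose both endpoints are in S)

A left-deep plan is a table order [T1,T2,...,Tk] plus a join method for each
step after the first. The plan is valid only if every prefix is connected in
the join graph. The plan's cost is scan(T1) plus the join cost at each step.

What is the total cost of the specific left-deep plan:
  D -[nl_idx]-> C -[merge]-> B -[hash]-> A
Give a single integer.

step 1: scan D: cost=200, card=200
step 2: join C via nl_idx
    card(P join C) = 200*120/(60) = 400
    cost = 200 + 200*7 + 400 = 2000
step 3: join B via merge
    card(P join B) = 400*120/(60) = 800
    cost = 2000 + 400*9 + 120*7 + 400 + 120 = 6960
step 4: join A via hash
    card(P join A) = 800*150/(8) = 15000
    cost = 6960 + 2*150*8 + 800 = 10160

10160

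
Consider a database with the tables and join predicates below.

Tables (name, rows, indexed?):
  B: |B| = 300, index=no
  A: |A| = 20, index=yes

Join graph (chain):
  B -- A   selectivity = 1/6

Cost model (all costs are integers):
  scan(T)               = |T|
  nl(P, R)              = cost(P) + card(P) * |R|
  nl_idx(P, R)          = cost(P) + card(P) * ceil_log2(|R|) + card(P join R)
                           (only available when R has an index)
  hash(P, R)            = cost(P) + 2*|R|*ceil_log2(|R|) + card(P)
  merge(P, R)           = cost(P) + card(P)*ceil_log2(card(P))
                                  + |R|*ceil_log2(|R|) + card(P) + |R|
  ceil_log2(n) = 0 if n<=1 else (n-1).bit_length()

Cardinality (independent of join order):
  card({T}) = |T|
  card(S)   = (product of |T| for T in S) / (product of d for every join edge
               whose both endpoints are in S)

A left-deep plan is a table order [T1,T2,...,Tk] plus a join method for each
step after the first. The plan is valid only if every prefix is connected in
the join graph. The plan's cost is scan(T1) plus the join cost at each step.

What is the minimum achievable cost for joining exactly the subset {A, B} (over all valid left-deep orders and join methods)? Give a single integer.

800

Selinger DP over subsets of {A,B}:
  {B}: scan cost=300, card=300
  {A}: scan cost=20, card=20
  {AB}: card=1000; try (A,hash)→800, (A,nl_idx)→2800, (B,merge)→3140, (A,merge)→3420, (B,hash)→5440, (B,nl)→6020 …(+1); best=800 via (A,hash)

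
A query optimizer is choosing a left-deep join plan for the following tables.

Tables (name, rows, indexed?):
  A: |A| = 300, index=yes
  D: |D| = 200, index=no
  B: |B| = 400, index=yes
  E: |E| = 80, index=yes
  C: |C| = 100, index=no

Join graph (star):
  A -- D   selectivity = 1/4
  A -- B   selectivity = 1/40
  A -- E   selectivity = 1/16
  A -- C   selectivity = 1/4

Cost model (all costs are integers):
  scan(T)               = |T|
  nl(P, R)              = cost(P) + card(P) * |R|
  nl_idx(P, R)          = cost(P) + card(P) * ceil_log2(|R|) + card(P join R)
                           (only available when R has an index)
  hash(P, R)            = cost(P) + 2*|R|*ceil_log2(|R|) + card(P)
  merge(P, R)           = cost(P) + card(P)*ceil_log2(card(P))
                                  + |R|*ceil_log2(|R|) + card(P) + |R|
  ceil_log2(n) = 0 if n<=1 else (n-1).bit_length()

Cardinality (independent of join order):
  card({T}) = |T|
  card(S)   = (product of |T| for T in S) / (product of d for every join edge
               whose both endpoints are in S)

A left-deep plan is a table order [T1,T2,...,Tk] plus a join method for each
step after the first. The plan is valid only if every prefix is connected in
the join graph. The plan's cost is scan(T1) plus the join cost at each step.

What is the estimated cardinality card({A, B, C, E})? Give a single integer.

Tables in S: A(300), B(400), C(100), E(80)
Edges inside S: A-B(d=40), A-E(d=16), A-C(d=4)
numerator = 300 * 400 * 100 * 80 = 960000000
denominator = 40 * 16 * 4 = 2560
card(S) = 960000000 / 2560 = 375000

375000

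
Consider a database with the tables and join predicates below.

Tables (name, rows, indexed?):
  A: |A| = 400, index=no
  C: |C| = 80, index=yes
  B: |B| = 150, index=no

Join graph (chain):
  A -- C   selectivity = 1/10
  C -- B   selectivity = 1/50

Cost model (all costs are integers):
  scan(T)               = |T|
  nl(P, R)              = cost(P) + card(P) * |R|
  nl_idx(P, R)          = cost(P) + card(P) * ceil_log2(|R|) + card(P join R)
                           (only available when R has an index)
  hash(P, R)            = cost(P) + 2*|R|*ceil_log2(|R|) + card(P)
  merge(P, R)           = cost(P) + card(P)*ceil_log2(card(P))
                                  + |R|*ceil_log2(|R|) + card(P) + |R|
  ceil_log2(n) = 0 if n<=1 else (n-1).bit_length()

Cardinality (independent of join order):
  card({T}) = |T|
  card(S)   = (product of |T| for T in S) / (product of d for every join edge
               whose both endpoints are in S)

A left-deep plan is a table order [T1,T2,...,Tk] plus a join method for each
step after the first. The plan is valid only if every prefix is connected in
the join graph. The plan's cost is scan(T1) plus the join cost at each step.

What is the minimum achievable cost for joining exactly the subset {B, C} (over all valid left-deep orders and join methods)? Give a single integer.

1420

Selinger DP over subsets of {B,C}:
  {C}: scan cost=80, card=80
  {B}: scan cost=150, card=150
  {BC}: card=240; try (C,hash)→1420, (C,nl_idx)→1440, (B,merge)→2070, (C,merge)→2140, (B,hash)→2560, (B,nl)→12080 …(+1); best=1420 via (C,hash)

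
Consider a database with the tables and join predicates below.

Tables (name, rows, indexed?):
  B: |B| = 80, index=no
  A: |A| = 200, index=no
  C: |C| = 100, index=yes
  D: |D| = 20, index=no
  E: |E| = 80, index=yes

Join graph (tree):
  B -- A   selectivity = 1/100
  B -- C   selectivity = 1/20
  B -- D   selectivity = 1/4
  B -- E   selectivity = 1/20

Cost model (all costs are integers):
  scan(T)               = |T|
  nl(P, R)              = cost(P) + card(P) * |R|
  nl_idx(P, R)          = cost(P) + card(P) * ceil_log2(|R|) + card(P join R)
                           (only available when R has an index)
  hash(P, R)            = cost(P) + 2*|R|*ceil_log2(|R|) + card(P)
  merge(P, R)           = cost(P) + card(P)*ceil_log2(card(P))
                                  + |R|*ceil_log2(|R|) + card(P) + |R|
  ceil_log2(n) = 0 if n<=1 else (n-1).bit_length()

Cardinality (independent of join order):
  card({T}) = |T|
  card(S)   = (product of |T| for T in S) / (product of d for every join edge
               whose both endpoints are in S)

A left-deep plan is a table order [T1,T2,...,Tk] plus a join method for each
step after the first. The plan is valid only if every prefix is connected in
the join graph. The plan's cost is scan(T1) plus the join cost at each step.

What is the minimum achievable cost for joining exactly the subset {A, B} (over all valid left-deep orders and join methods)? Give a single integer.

Selinger DP over subsets of {A,B}:
  {B}: scan cost=80, card=80
  {A}: scan cost=200, card=200
  {AB}: card=160; try (B,hash)→1520, (A,merge)→2520, (B,merge)→2640, (A,hash)→3360, (A,nl)→16080, (B,nl)→16200; best=1520 via (B,hash)

1520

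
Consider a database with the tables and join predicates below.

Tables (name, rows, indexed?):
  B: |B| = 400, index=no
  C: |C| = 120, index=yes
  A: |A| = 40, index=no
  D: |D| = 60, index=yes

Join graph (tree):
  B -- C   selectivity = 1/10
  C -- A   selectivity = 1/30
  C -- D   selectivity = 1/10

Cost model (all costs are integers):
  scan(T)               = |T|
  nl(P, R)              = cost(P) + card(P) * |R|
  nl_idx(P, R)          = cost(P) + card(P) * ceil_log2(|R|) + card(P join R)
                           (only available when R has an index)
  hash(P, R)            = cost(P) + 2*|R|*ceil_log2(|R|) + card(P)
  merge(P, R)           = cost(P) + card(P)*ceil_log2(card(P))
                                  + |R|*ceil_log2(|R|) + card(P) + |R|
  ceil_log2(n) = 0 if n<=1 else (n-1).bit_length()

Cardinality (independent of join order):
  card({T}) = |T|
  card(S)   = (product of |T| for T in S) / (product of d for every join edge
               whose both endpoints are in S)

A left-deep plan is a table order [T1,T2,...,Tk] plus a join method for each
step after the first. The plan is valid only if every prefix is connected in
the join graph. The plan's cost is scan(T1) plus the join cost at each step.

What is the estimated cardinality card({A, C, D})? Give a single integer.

Tables in S: A(40), C(120), D(60)
Edges inside S: C-A(d=30), C-D(d=10)
numerator = 40 * 120 * 60 = 288000
denominator = 30 * 10 = 300
card(S) = 288000 / 300 = 960

960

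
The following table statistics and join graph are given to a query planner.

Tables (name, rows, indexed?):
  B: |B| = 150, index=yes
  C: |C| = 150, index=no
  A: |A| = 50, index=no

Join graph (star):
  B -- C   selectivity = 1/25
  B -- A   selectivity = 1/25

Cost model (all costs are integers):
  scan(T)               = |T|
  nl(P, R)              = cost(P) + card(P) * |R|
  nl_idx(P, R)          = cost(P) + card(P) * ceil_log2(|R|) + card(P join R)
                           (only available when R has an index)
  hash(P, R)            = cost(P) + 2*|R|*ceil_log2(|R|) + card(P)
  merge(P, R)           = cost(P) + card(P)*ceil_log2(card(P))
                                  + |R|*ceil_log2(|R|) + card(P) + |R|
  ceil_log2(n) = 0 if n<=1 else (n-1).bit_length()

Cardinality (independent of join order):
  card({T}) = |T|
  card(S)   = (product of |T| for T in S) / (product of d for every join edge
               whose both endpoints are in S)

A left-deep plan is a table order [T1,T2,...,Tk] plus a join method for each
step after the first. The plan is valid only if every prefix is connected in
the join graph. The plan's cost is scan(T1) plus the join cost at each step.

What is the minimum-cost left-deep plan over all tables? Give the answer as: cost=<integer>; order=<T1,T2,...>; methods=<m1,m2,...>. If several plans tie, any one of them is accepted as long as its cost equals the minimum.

Selinger DP (subsets sized 1..n):
  {B}: scan cost=150, card=150
  {C}: scan cost=150, card=150
  {A}: scan cost=50, card=50
  {BC}: card=900; try (B,nl_idx)→2250, (C,hash)→2700, (B,hash)→2700, (C,merge)→2850, (B,merge)→2850, (C,nl)→22650 …(+1); best=2250 via (B,nl_idx)
  {AB}: card=300; try (B,nl_idx)→750, (A,hash)→900, (B,merge)→1750, (A,merge)→1850, (B,hash)→2500, (B,nl)→7550 …(+1); best=750 via (B,nl_idx)
  {ABC}: card=1800; try (C,hash)→3450, (A,hash)→3750, (C,merge)→5100, (A,merge)→12500, (C,nl)→45750, (A,nl)→47250; best=3450 via (C,hash)

cost=3450; order=A,B,C; methods=nl_idx,hash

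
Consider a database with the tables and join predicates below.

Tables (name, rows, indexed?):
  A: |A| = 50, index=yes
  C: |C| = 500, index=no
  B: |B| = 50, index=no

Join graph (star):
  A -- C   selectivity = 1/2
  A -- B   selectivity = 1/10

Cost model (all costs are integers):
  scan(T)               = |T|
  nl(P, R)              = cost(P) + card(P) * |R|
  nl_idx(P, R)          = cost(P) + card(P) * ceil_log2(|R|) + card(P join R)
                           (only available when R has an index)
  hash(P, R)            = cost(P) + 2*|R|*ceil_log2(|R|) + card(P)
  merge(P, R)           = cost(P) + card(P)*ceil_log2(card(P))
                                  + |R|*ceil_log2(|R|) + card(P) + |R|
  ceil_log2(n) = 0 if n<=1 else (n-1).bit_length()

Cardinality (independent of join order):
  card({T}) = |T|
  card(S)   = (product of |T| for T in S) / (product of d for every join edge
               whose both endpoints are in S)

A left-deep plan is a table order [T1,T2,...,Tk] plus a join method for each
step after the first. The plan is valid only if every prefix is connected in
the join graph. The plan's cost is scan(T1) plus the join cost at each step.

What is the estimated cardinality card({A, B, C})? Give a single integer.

62500

Tables in S: A(50), B(50), C(500)
Edges inside S: A-C(d=2), A-B(d=10)
numerator = 50 * 50 * 500 = 1250000
denominator = 2 * 10 = 20
card(S) = 1250000 / 20 = 62500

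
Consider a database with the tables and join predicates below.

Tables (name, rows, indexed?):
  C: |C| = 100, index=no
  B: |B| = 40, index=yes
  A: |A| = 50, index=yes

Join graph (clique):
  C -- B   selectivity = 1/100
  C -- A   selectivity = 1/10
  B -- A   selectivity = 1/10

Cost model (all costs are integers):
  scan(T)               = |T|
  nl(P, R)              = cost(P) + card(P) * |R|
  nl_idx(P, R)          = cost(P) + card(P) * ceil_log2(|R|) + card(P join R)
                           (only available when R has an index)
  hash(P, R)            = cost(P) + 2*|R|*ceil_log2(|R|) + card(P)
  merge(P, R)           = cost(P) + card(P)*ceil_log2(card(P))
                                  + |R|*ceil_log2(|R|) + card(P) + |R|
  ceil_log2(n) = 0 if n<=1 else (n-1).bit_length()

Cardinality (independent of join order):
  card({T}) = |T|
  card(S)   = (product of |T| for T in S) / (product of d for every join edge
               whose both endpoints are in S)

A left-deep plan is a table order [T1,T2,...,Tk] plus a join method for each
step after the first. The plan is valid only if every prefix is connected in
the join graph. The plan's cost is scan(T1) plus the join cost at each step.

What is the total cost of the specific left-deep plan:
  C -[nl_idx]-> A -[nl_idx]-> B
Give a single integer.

4220

step 1: scan C: cost=100, card=100
step 2: join A via nl_idx
    card(P join A) = 100*50/(10) = 500
    cost = 100 + 100*6 + 500 = 1200
step 3: join B via nl_idx
    card(P join B) = 500*40/(100*10) = 20
    cost = 1200 + 500*6 + 20 = 4220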